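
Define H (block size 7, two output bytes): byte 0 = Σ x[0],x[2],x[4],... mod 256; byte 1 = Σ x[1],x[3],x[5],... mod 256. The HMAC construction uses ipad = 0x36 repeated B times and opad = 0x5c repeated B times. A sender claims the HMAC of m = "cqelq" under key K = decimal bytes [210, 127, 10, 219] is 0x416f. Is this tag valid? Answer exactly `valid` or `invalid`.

Key decimal bytes [210, 127, 10, 219] = d2 7f 0a db is 4 bytes ≤ B = 7; zero-pad to 7 bytes: K' = d2 7f 0a db 00 00 00.
K' ⊕ ipad = e4 49 3c ed 36 36 36; K' ⊕ opad = 8e 23 56 87 5c 5c 5c.
Inner hash: even-index sum = 617 mod 256 = 105; odd-index sum = 677 mod 256 = 165 → 69 a5.
Outer hash (recomputed tag): even-index sum = 577 mod 256 = 65; odd-index sum = 367 mod 256 = 111 → 41 6f.
Recomputed tag = 416f; claimed = 416f → match.

valid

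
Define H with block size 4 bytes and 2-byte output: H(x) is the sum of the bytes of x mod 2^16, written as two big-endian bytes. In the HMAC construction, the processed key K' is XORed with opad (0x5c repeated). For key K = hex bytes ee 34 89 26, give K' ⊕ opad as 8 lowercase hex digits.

b268d57a

Key hex bytes ee 34 89 26 is exactly B = 4 bytes: K' = ee 34 89 26.
XOR each byte with 0x5c: ee⊕5c=b2, 34⊕5c=68, 89⊕5c=d5, 26⊕5c=7a.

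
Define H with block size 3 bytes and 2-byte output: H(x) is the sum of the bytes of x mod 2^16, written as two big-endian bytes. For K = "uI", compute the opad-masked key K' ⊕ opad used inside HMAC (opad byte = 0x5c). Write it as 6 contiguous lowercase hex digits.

29155c

Key "uI" = 75 49 is 2 bytes ≤ B = 3; zero-pad to 3 bytes: K' = 75 49 00.
XOR each byte with 0x5c: 75⊕5c=29, 49⊕5c=15, 00⊕5c=5c.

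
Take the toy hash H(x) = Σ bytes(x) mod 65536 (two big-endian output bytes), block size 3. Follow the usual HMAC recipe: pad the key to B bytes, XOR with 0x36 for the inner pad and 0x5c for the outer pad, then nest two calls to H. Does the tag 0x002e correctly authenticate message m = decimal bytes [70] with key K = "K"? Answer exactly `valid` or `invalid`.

Key "K" = 4b is 1 byte ≤ B = 3; zero-pad to 3 bytes: K' = 4b 00 00.
K' ⊕ ipad = 7d 36 36; K' ⊕ opad = 17 5c 5c.
Inner hash: sum = 125+54+54+70 = 303 → 01 2f.
Outer hash (recomputed tag): sum = 23+92+92+1+47 = 255 → 00 ff.
Recomputed tag = 00ff; claimed = 002e → mismatch.

invalid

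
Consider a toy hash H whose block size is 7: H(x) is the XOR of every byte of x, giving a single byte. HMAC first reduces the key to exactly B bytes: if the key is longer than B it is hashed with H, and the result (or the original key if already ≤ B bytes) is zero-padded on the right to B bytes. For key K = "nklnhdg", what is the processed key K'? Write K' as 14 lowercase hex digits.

6e6b6c6e686467

Key "nklnhdg" = 6e 6b 6c 6e 68 64 67 is exactly B = 7 bytes: K' = 6e 6b 6c 6e 68 64 67.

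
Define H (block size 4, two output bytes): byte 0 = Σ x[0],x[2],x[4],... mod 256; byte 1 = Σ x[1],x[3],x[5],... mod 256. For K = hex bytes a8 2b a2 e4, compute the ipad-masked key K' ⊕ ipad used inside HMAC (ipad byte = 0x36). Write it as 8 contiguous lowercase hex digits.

9e1d94d2

Key hex bytes a8 2b a2 e4 is exactly B = 4 bytes: K' = a8 2b a2 e4.
XOR each byte with 0x36: a8⊕36=9e, 2b⊕36=1d, a2⊕36=94, e4⊕36=d2.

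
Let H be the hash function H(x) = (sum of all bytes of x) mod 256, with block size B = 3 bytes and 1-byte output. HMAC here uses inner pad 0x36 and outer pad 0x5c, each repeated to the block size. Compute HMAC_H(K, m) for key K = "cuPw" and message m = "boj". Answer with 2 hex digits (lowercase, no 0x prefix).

Key "cuPw" = 63 75 50 77 is 4 bytes > B = 3, so hash it first: H(key) = 9f, then zero-pad to 3 bytes: K' = 9f 00 00.
K' ⊕ ipad = a9 36 36.  K' ⊕ opad = c3 5c 5c.
Inner input = (K'⊕ipad) ∥ m = a9 36 36 ∥ 62 6f 6a.
Inner hash: sum = 169+54+54+98+111+106 = 592; mod 256 = 80 → 50.
Outer input = (K'⊕opad) ∥ inner = c3 5c 5c ∥ 50.
Outer hash (tag): sum = 195+92+92+80 = 459; mod 256 = 203 → cb.

cb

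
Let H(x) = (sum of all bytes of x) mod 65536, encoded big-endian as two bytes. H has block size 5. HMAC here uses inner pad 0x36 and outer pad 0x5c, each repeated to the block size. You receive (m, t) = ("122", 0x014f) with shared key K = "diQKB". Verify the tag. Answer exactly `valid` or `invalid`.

valid

Key "diQKB" = 64 69 51 4b 42 is exactly B = 5 bytes: K' = 64 69 51 4b 42.
K' ⊕ ipad = 52 5f 67 7d 74; K' ⊕ opad = 38 35 0d 17 1e.
Inner hash: sum = 82+95+103+125+116+49+50+50 = 670 → 02 9e.
Outer hash (recomputed tag): sum = 56+53+13+23+30+2+158 = 335 → 01 4f.
Recomputed tag = 014f; claimed = 014f → match.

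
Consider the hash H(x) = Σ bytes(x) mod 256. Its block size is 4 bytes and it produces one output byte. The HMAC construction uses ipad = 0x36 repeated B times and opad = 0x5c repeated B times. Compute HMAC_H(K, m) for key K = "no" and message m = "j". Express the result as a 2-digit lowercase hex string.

Key "no" = 6e 6f is 2 bytes ≤ B = 4; zero-pad to 4 bytes: K' = 6e 6f 00 00.
K' ⊕ ipad = 58 59 36 36.  K' ⊕ opad = 32 33 5c 5c.
Inner input = (K'⊕ipad) ∥ m = 58 59 36 36 ∥ 6a.
Inner hash: sum = 88+89+54+54+106 = 391; mod 256 = 135 → 87.
Outer input = (K'⊕opad) ∥ inner = 32 33 5c 5c ∥ 87.
Outer hash (tag): sum = 50+51+92+92+135 = 420; mod 256 = 164 → a4.

a4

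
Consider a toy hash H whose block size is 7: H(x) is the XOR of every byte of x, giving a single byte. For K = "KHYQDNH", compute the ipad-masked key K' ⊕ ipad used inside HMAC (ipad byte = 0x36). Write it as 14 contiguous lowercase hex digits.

7d7e6f6772787e

Key "KHYQDNH" = 4b 48 59 51 44 4e 48 is exactly B = 7 bytes: K' = 4b 48 59 51 44 4e 48.
XOR each byte with 0x36: 4b⊕36=7d, 48⊕36=7e, 59⊕36=6f, 51⊕36=67, 44⊕36=72, 4e⊕36=78, 48⊕36=7e.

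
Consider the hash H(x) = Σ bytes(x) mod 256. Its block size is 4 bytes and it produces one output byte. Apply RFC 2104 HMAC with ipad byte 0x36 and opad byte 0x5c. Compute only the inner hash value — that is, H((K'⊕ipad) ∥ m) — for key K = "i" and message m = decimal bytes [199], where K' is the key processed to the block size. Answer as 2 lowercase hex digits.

c8

Key "i" = 69 is 1 byte ≤ B = 4; zero-pad to 4 bytes: K' = 69 00 00 00.
K' ⊕ ipad = 5f 36 36 36.
Inner input = 5f 36 36 36 ∥ c7.
Inner hash: sum = 95+54+54+54+199 = 456; mod 256 = 200 → c8.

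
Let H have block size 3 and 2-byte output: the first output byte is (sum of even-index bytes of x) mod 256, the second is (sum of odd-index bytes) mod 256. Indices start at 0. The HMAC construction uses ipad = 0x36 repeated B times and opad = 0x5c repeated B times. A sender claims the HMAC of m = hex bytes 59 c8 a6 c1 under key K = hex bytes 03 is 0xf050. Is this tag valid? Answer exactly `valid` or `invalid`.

valid

Key hex bytes 03 is 1 byte ≤ B = 3; zero-pad to 3 bytes: K' = 03 00 00.
K' ⊕ ipad = 35 36 36; K' ⊕ opad = 5f 5c 5c.
Inner hash: even-index sum = 500 mod 256 = 244; odd-index sum = 309 mod 256 = 53 → f4 35.
Outer hash (recomputed tag): even-index sum = 240 mod 256 = 240; odd-index sum = 336 mod 256 = 80 → f0 50.
Recomputed tag = f050; claimed = f050 → match.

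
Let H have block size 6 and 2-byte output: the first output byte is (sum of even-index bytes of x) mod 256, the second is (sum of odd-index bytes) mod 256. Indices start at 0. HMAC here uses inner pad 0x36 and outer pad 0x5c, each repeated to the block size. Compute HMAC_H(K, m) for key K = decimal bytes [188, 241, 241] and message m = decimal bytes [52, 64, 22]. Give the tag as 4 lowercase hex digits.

Key decimal bytes [188, 241, 241] = bc f1 f1 is 3 bytes ≤ B = 6; zero-pad to 6 bytes: K' = bc f1 f1 00 00 00.
K' ⊕ ipad = 8a c7 c7 36 36 36.  K' ⊕ opad = e0 ad ad 5c 5c 5c.
Inner input = (K'⊕ipad) ∥ m = 8a c7 c7 36 36 36 ∥ 34 40 16.
Inner hash: even-index sum = 465 mod 256 = 209; odd-index sum = 371 mod 256 = 115 → d1 73.
Outer input = (K'⊕opad) ∥ inner = e0 ad ad 5c 5c 5c ∥ d1 73.
Outer hash (tag): even-index sum = 698 mod 256 = 186; odd-index sum = 472 mod 256 = 216 → ba d8.

bad8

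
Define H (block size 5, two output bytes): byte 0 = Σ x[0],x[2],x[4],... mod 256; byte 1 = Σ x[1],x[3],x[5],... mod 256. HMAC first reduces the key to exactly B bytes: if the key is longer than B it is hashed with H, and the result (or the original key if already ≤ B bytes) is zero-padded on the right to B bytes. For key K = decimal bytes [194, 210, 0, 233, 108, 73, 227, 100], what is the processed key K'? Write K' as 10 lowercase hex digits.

1168000000

|K| = 8 > B = 5, so first hash the key.
H(K): even-index sum = 529 mod 256 = 17; odd-index sum = 616 mod 256 = 104 → 11 68.
Zero-pad H(K) = 11 68 to 5 bytes: K' = 11 68 00 00 00.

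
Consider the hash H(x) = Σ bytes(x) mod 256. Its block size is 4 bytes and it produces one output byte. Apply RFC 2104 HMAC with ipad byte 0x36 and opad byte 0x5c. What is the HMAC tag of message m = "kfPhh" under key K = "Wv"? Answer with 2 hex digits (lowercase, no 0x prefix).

eb

Key "Wv" = 57 76 is 2 bytes ≤ B = 4; zero-pad to 4 bytes: K' = 57 76 00 00.
K' ⊕ ipad = 61 40 36 36.  K' ⊕ opad = 0b 2a 5c 5c.
Inner input = (K'⊕ipad) ∥ m = 61 40 36 36 ∥ 6b 66 50 68 68.
Inner hash: sum = 97+64+54+54+107+102+80+104+104 = 766; mod 256 = 254 → fe.
Outer input = (K'⊕opad) ∥ inner = 0b 2a 5c 5c ∥ fe.
Outer hash (tag): sum = 11+42+92+92+254 = 491; mod 256 = 235 → eb.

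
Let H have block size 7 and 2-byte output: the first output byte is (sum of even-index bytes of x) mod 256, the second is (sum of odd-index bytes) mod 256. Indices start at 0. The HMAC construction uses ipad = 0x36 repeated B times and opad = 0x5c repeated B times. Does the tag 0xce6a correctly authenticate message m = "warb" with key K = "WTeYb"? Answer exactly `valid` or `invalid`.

Key "WTeYb" = 57 54 65 59 62 is 5 bytes ≤ B = 7; zero-pad to 7 bytes: K' = 57 54 65 59 62 00 00.
K' ⊕ ipad = 61 62 53 6f 54 36 36; K' ⊕ opad = 0b 08 39 05 3e 5c 5c.
Inner hash: even-index sum = 513 mod 256 = 1; odd-index sum = 496 mod 256 = 240 → 01 f0.
Outer hash (recomputed tag): even-index sum = 462 mod 256 = 206; odd-index sum = 106 mod 256 = 106 → ce 6a.
Recomputed tag = ce6a; claimed = ce6a → match.

valid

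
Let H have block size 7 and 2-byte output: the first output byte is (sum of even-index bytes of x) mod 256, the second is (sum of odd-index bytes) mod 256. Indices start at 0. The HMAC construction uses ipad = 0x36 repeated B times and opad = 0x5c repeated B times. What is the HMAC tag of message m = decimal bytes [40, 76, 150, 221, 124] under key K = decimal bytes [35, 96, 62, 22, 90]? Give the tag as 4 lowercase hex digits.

Key decimal bytes [35, 96, 62, 22, 90] = 23 60 3e 16 5a is 5 bytes ≤ B = 7; zero-pad to 7 bytes: K' = 23 60 3e 16 5a 00 00.
K' ⊕ ipad = 15 56 08 20 6c 36 36.  K' ⊕ opad = 7f 3c 62 4a 06 5c 5c.
Inner input = (K'⊕ipad) ∥ m = 15 56 08 20 6c 36 36 ∥ 28 4c 96 dd 7c.
Inner hash: even-index sum = 488 mod 256 = 232; odd-index sum = 486 mod 256 = 230 → e8 e6.
Outer input = (K'⊕opad) ∥ inner = 7f 3c 62 4a 06 5c 5c ∥ e8 e6.
Outer hash (tag): even-index sum = 553 mod 256 = 41; odd-index sum = 458 mod 256 = 202 → 29 ca.

29ca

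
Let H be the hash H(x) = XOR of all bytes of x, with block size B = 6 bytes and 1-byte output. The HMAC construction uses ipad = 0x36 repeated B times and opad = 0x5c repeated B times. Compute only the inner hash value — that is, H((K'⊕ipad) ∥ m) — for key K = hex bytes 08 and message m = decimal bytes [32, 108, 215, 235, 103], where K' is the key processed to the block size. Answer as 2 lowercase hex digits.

Key hex bytes 08 is 1 byte ≤ B = 6; zero-pad to 6 bytes: K' = 08 00 00 00 00 00.
K' ⊕ ipad = 3e 36 36 36 36 36.
Inner input = 3e 36 36 36 36 36 ∥ 20 6c d7 eb 67.
Inner hash: XOR 3e⊕36⊕36⊕36⊕36⊕36⊕20⊕6c⊕d7⊕eb⊕67 = 1f.

1f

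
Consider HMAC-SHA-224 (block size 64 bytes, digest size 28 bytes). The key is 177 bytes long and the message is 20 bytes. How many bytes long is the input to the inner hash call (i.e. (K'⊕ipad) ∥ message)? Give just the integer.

84

Key is 177 > 64 bytes, so it is hashed to 28 bytes then zero-padded to 64: |K'| = 64.
Inner input = (K'⊕ipad) ∥ m → 64 + 20 = 84 bytes.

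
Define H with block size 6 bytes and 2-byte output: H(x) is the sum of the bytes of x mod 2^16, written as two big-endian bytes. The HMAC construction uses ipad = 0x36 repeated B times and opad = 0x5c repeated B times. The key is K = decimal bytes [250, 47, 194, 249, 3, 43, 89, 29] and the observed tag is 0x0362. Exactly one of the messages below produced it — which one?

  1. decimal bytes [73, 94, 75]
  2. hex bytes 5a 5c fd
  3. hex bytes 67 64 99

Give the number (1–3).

Key decimal bytes [250, 47, 194, 249, 3, 43, 89, 29] = fa 2f c2 f9 03 2b 59 1d is 8 bytes > B = 6, so hash it first: H(key) = 03 88, then zero-pad to 6 bytes: K' = 03 88 00 00 00 00.
K' ⊕ ipad = 35 be 36 36 36 36; K' ⊕ opad = 5f d4 5c 5c 5c 5c.
m1: inner = H(35 be 36 36 36 36 49 5e 4b) = 02 bd; tag = H(5f d4 5c 5c 5c 5c 02 bd) = 0362 ← matches
m2: inner = H(35 be 36 36 36 36 5a 5c fd) = 03 7e; tag = H(5f d4 5c 5c 5c 5c 03 7e) = 0324
m3: inner = H(35 be 36 36 36 36 67 64 99) = 03 2f; tag = H(5f d4 5c 5c 5c 5c 03 2f) = 02d5

1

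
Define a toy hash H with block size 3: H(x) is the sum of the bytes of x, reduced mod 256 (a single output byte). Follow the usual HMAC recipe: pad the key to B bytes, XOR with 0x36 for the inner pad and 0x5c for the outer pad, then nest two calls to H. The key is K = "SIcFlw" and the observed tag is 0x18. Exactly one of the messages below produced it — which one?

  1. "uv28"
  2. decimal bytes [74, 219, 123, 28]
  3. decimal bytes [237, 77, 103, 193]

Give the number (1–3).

3

Key "SIcFlw" = 53 49 63 46 6c 77 is 6 bytes > B = 3, so hash it first: H(key) = 28, then zero-pad to 3 bytes: K' = 28 00 00.
K' ⊕ ipad = 1e 36 36; K' ⊕ opad = 74 5c 5c.
m1: inner = H(1e 36 36 75 76 32 38) = df; tag = H(74 5c 5c df) = 0b
m2: inner = H(1e 36 36 4a db 7b 1c) = 46; tag = H(74 5c 5c 46) = 72
m3: inner = H(1e 36 36 ed 4d 67 c1) = ec; tag = H(74 5c 5c ec) = 18 ← matches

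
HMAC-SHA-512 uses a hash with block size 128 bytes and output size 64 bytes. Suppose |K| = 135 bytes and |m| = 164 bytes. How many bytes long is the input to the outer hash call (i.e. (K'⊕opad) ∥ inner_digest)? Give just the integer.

Key is 135 > 128 bytes, so it is hashed to 64 bytes then zero-padded to 128: |K'| = 128.
Outer input = (K'⊕opad) ∥ H(inner) → 128 + 64 = 192 bytes.

192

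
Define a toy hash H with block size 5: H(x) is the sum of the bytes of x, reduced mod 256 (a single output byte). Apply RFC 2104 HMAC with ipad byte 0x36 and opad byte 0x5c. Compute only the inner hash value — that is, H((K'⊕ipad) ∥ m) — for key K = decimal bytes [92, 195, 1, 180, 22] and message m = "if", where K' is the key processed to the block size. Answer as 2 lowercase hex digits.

07

Key decimal bytes [92, 195, 1, 180, 22] = 5c c3 01 b4 16 is exactly B = 5 bytes: K' = 5c c3 01 b4 16.
K' ⊕ ipad = 6a f5 37 82 20.
Inner input = 6a f5 37 82 20 ∥ 69 66.
Inner hash: sum = 106+245+55+130+32+105+102 = 775; mod 256 = 7 → 07.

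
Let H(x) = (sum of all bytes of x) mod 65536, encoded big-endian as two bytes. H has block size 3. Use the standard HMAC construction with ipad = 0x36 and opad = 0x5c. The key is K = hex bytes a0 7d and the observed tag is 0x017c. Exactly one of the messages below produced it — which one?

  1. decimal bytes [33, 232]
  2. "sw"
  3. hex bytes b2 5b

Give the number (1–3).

Key hex bytes a0 7d is 2 bytes ≤ B = 3; zero-pad to 3 bytes: K' = a0 7d 00.
K' ⊕ ipad = 96 4b 36; K' ⊕ opad = fc 21 5c.
m1: inner = H(96 4b 36 21 e8) = 02 20; tag = H(fc 21 5c 02 20) = 019b
m2: inner = H(96 4b 36 73 77) = 02 01; tag = H(fc 21 5c 02 01) = 017c ← matches
m3: inner = H(96 4b 36 b2 5b) = 02 24; tag = H(fc 21 5c 02 24) = 019f

2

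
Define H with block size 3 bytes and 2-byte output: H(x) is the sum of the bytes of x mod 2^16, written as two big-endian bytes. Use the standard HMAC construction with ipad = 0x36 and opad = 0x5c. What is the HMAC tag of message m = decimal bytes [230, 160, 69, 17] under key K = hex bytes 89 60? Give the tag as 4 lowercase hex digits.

Key hex bytes 89 60 is 2 bytes ≤ B = 3; zero-pad to 3 bytes: K' = 89 60 00.
K' ⊕ ipad = bf 56 36.  K' ⊕ opad = d5 3c 5c.
Inner input = (K'⊕ipad) ∥ m = bf 56 36 ∥ e6 a0 45 11.
Inner hash: sum = 191+86+54+230+160+69+17 = 807 → 03 27.
Outer input = (K'⊕opad) ∥ inner = d5 3c 5c ∥ 03 27.
Outer hash (tag): sum = 213+60+92+3+39 = 407 → 01 97.

0197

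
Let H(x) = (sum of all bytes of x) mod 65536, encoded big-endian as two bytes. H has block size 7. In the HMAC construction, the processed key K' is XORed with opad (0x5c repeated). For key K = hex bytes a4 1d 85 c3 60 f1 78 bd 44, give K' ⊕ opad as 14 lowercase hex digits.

588f5c5c5c5c5c

Key hex bytes a4 1d 85 c3 60 f1 78 bd 44 is 9 bytes > B = 7, so hash it first: H(key) = 04 d3, then zero-pad to 7 bytes: K' = 04 d3 00 00 00 00 00.
XOR each byte with 0x5c: 04⊕5c=58, d3⊕5c=8f, 00⊕5c=5c, 00⊕5c=5c, 00⊕5c=5c, 00⊕5c=5c, 00⊕5c=5c.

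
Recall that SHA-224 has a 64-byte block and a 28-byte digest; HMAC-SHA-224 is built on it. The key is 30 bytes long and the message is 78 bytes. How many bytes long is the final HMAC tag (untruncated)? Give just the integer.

28

The tag is one SHA-224 digest: 28 bytes.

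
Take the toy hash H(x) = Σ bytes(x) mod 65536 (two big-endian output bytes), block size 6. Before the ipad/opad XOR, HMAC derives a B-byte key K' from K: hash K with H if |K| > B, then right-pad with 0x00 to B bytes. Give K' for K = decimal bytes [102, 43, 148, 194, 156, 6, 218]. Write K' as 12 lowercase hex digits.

036300000000

|K| = 7 > B = 6, so first hash the key.
H(K): sum = 102+43+148+194+156+6+218 = 867 → 03 63.
Zero-pad H(K) = 03 63 to 6 bytes: K' = 03 63 00 00 00 00.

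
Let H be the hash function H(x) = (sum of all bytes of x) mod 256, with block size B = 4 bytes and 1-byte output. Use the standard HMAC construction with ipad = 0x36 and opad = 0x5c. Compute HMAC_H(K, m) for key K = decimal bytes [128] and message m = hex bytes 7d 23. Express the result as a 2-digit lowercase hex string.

e8

Key decimal bytes [128] = 80 is 1 byte ≤ B = 4; zero-pad to 4 bytes: K' = 80 00 00 00.
K' ⊕ ipad = b6 36 36 36.  K' ⊕ opad = dc 5c 5c 5c.
Inner input = (K'⊕ipad) ∥ m = b6 36 36 36 ∥ 7d 23.
Inner hash: sum = 182+54+54+54+125+35 = 504; mod 256 = 248 → f8.
Outer input = (K'⊕opad) ∥ inner = dc 5c 5c 5c ∥ f8.
Outer hash (tag): sum = 220+92+92+92+248 = 744; mod 256 = 232 → e8.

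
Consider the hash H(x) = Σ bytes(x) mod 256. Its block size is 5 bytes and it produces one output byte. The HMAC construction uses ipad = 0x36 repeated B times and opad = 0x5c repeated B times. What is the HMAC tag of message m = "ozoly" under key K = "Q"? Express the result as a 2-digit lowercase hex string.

Key "Q" = 51 is 1 byte ≤ B = 5; zero-pad to 5 bytes: K' = 51 00 00 00 00.
K' ⊕ ipad = 67 36 36 36 36.  K' ⊕ opad = 0d 5c 5c 5c 5c.
Inner input = (K'⊕ipad) ∥ m = 67 36 36 36 36 ∥ 6f 7a 6f 6c 79.
Inner hash: sum = 103+54+54+54+54+111+122+111+108+121 = 892; mod 256 = 124 → 7c.
Outer input = (K'⊕opad) ∥ inner = 0d 5c 5c 5c 5c ∥ 7c.
Outer hash (tag): sum = 13+92+92+92+92+124 = 505; mod 256 = 249 → f9.

f9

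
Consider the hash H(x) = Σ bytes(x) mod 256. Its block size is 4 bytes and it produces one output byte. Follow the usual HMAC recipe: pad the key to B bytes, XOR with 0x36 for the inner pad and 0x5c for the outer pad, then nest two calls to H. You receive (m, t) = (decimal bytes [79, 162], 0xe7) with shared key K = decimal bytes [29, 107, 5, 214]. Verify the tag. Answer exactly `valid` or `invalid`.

Key decimal bytes [29, 107, 5, 214] = 1d 6b 05 d6 is exactly B = 4 bytes: K' = 1d 6b 05 d6.
K' ⊕ ipad = 2b 5d 33 e0; K' ⊕ opad = 41 37 59 8a.
Inner hash: sum = 43+93+51+224+79+162 = 652; mod 256 = 140 → 8c.
Outer hash (recomputed tag): sum = 65+55+89+138+140 = 487; mod 256 = 231 → e7.
Recomputed tag = e7; claimed = e7 → match.

valid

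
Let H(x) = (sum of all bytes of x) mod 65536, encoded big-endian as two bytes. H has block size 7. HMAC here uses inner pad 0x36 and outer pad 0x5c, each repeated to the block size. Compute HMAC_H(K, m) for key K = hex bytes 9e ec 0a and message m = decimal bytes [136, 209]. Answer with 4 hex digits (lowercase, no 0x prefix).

Key hex bytes 9e ec 0a is 3 bytes ≤ B = 7; zero-pad to 7 bytes: K' = 9e ec 0a 00 00 00 00.
K' ⊕ ipad = a8 da 3c 36 36 36 36.  K' ⊕ opad = c2 b0 56 5c 5c 5c 5c.
Inner input = (K'⊕ipad) ∥ m = a8 da 3c 36 36 36 36 ∥ 88 d1.
Inner hash: sum = 168+218+60+54+54+54+54+136+209 = 1007 → 03 ef.
Outer input = (K'⊕opad) ∥ inner = c2 b0 56 5c 5c 5c 5c ∥ 03 ef.
Outer hash (tag): sum = 194+176+86+92+92+92+92+3+239 = 1066 → 04 2a.

042a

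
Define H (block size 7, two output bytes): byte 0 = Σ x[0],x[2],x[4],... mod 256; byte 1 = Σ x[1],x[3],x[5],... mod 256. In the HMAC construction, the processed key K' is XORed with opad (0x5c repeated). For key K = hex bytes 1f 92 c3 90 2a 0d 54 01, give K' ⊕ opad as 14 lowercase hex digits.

3c6c5c5c5c5c5c

Key hex bytes 1f 92 c3 90 2a 0d 54 01 is 8 bytes > B = 7, so hash it first: H(key) = 60 30, then zero-pad to 7 bytes: K' = 60 30 00 00 00 00 00.
XOR each byte with 0x5c: 60⊕5c=3c, 30⊕5c=6c, 00⊕5c=5c, 00⊕5c=5c, 00⊕5c=5c, 00⊕5c=5c, 00⊕5c=5c.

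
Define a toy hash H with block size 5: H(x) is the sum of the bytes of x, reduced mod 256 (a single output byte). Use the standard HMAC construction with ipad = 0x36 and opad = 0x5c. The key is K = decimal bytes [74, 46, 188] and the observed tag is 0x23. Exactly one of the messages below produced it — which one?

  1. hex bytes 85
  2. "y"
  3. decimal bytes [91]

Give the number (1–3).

2

Key decimal bytes [74, 46, 188] = 4a 2e bc is 3 bytes ≤ B = 5; zero-pad to 5 bytes: K' = 4a 2e bc 00 00.
K' ⊕ ipad = 7c 18 8a 36 36; K' ⊕ opad = 16 72 e0 5c 5c.
m1: inner = H(7c 18 8a 36 36 85) = 0f; tag = H(16 72 e0 5c 5c 0f) = 2f
m2: inner = H(7c 18 8a 36 36 79) = 03; tag = H(16 72 e0 5c 5c 03) = 23 ← matches
m3: inner = H(7c 18 8a 36 36 5b) = e5; tag = H(16 72 e0 5c 5c e5) = 05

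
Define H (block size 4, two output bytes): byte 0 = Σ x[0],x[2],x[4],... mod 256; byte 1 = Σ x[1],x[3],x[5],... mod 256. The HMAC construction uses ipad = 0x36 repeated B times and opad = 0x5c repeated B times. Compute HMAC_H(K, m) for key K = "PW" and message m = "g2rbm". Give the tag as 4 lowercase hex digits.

4a92

Key "PW" = 50 57 is 2 bytes ≤ B = 4; zero-pad to 4 bytes: K' = 50 57 00 00.
K' ⊕ ipad = 66 61 36 36.  K' ⊕ opad = 0c 0b 5c 5c.
Inner input = (K'⊕ipad) ∥ m = 66 61 36 36 ∥ 67 32 72 62 6d.
Inner hash: even-index sum = 482 mod 256 = 226; odd-index sum = 299 mod 256 = 43 → e2 2b.
Outer input = (K'⊕opad) ∥ inner = 0c 0b 5c 5c ∥ e2 2b.
Outer hash (tag): even-index sum = 330 mod 256 = 74; odd-index sum = 146 mod 256 = 146 → 4a 92.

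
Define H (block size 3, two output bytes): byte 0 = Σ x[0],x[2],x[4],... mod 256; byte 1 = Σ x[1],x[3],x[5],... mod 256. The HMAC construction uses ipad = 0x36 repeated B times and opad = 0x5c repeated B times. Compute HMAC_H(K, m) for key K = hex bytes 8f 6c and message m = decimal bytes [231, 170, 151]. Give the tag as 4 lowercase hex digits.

Key hex bytes 8f 6c is 2 bytes ≤ B = 3; zero-pad to 3 bytes: K' = 8f 6c 00.
K' ⊕ ipad = b9 5a 36.  K' ⊕ opad = d3 30 5c.
Inner input = (K'⊕ipad) ∥ m = b9 5a 36 ∥ e7 aa 97.
Inner hash: even-index sum = 409 mod 256 = 153; odd-index sum = 472 mod 256 = 216 → 99 d8.
Outer input = (K'⊕opad) ∥ inner = d3 30 5c ∥ 99 d8.
Outer hash (tag): even-index sum = 519 mod 256 = 7; odd-index sum = 201 mod 256 = 201 → 07 c9.

07c9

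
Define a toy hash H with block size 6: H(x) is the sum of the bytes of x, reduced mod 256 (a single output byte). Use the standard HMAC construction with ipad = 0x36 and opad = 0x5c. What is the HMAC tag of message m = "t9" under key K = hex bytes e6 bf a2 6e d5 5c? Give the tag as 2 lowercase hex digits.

Key hex bytes e6 bf a2 6e d5 5c is exactly B = 6 bytes: K' = e6 bf a2 6e d5 5c.
K' ⊕ ipad = d0 89 94 58 e3 6a.  K' ⊕ opad = ba e3 fe 32 89 00.
Inner input = (K'⊕ipad) ∥ m = d0 89 94 58 e3 6a ∥ 74 39.
Inner hash: sum = 208+137+148+88+227+106+116+57 = 1087; mod 256 = 63 → 3f.
Outer input = (K'⊕opad) ∥ inner = ba e3 fe 32 89 00 ∥ 3f.
Outer hash (tag): sum = 186+227+254+50+137+0+63 = 917; mod 256 = 149 → 95.

95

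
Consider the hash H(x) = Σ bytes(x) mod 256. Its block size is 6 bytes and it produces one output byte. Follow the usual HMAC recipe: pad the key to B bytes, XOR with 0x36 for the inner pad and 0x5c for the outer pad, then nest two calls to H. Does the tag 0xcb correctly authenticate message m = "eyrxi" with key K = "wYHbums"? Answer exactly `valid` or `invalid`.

Key "wYHbums" = 77 59 48 62 75 6d 73 is 7 bytes > B = 6, so hash it first: H(key) = cf, then zero-pad to 6 bytes: K' = cf 00 00 00 00 00.
K' ⊕ ipad = f9 36 36 36 36 36; K' ⊕ opad = 93 5c 5c 5c 5c 5c.
Inner hash: sum = 249+54+54+54+54+54+101+121+114+120+105 = 1080; mod 256 = 56 → 38.
Outer hash (recomputed tag): sum = 147+92+92+92+92+92+56 = 663; mod 256 = 151 → 97.
Recomputed tag = 97; claimed = cb → mismatch.

invalid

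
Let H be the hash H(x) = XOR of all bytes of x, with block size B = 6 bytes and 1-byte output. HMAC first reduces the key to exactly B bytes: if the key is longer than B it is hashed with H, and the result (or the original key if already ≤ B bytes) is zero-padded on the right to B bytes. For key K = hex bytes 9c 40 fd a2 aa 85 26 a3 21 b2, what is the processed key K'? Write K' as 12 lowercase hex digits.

|K| = 10 > B = 6, so first hash the key.
H(K): XOR 9c⊕40⊕fd⊕a2⊕aa⊕85⊕26⊕a3⊕21⊕b2 = ba.
Zero-pad H(K) = ba to 6 bytes: K' = ba 00 00 00 00 00.

ba0000000000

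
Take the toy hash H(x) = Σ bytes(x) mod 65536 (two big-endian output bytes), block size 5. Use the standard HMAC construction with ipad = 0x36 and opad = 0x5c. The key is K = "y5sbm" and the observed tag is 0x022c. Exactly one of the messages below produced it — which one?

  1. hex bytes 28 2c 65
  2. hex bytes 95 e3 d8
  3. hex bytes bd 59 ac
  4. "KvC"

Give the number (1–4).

Key "y5sbm" = 79 35 73 62 6d is exactly B = 5 bytes: K' = 79 35 73 62 6d.
K' ⊕ ipad = 4f 03 45 54 5b; K' ⊕ opad = 25 69 2f 3e 31.
m1: inner = H(4f 03 45 54 5b 28 2c 65) = 01 ff; tag = H(25 69 2f 3e 31 01 ff) = 022c ← matches
m2: inner = H(4f 03 45 54 5b 95 e3 d8) = 03 96; tag = H(25 69 2f 3e 31 03 96) = 01c5
m3: inner = H(4f 03 45 54 5b bd 59 ac) = 03 08; tag = H(25 69 2f 3e 31 03 08) = 0137
m4: inner = H(4f 03 45 54 5b 4b 76 43) = 02 4a; tag = H(25 69 2f 3e 31 02 4a) = 0178

1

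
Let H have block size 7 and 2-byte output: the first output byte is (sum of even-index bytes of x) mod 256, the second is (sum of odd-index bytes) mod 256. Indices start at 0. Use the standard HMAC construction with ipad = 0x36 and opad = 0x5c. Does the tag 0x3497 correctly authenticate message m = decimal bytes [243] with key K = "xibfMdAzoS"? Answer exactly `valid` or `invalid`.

Key "xibfMdAzoS" = 78 69 62 66 4d 64 41 7a 6f 53 is 10 bytes > B = 7, so hash it first: H(key) = d7 00, then zero-pad to 7 bytes: K' = d7 00 00 00 00 00 00.
K' ⊕ ipad = e1 36 36 36 36 36 36; K' ⊕ opad = 8b 5c 5c 5c 5c 5c 5c.
Inner hash: even-index sum = 387 mod 256 = 131; odd-index sum = 405 mod 256 = 149 → 83 95.
Outer hash (recomputed tag): even-index sum = 564 mod 256 = 52; odd-index sum = 407 mod 256 = 151 → 34 97.
Recomputed tag = 3497; claimed = 3497 → match.

valid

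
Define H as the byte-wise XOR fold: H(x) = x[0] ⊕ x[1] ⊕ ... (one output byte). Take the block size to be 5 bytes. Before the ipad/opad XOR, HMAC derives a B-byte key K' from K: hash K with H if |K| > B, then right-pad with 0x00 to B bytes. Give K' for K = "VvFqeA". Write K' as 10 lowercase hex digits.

3300000000

|K| = 6 > B = 5, so first hash the key.
H(K): XOR 56⊕76⊕46⊕71⊕65⊕41 = 33.
Zero-pad H(K) = 33 to 5 bytes: K' = 33 00 00 00 00.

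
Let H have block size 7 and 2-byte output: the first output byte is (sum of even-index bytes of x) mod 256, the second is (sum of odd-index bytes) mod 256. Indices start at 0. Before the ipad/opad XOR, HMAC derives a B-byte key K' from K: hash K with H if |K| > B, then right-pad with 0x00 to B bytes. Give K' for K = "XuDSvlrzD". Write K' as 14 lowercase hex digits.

c8ae0000000000

|K| = 9 > B = 7, so first hash the key.
H(K): even-index sum = 456 mod 256 = 200; odd-index sum = 430 mod 256 = 174 → c8 ae.
Zero-pad H(K) = c8 ae to 7 bytes: K' = c8 ae 00 00 00 00 00.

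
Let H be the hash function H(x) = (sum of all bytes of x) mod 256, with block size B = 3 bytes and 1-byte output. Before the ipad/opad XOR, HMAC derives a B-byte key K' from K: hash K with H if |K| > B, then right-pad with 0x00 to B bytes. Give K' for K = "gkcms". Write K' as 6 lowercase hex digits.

150000

|K| = 5 > B = 3, so first hash the key.
H(K): sum = 103+107+99+109+115 = 533; mod 256 = 21 → 15.
Zero-pad H(K) = 15 to 3 bytes: K' = 15 00 00.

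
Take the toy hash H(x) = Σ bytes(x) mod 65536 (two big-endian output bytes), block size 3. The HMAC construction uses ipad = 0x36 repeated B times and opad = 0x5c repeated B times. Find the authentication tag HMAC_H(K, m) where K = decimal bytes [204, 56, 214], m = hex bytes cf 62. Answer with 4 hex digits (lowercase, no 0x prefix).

019a

Key decimal bytes [204, 56, 214] = cc 38 d6 is exactly B = 3 bytes: K' = cc 38 d6.
K' ⊕ ipad = fa 0e e0.  K' ⊕ opad = 90 64 8a.
Inner input = (K'⊕ipad) ∥ m = fa 0e e0 ∥ cf 62.
Inner hash: sum = 250+14+224+207+98 = 793 → 03 19.
Outer input = (K'⊕opad) ∥ inner = 90 64 8a ∥ 03 19.
Outer hash (tag): sum = 144+100+138+3+25 = 410 → 01 9a.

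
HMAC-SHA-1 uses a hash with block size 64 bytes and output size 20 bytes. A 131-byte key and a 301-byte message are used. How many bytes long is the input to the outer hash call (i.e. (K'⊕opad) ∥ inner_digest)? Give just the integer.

Key is 131 > 64 bytes, so it is hashed to 20 bytes then zero-padded to 64: |K'| = 64.
Outer input = (K'⊕opad) ∥ H(inner) → 64 + 20 = 84 bytes.

84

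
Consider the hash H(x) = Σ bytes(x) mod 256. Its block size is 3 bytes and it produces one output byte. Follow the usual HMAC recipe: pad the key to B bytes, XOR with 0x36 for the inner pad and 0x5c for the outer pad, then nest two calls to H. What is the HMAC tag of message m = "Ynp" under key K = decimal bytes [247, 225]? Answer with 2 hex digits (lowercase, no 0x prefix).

Key decimal bytes [247, 225] = f7 e1 is 2 bytes ≤ B = 3; zero-pad to 3 bytes: K' = f7 e1 00.
K' ⊕ ipad = c1 d7 36.  K' ⊕ opad = ab bd 5c.
Inner input = (K'⊕ipad) ∥ m = c1 d7 36 ∥ 59 6e 70.
Inner hash: sum = 193+215+54+89+110+112 = 773; mod 256 = 5 → 05.
Outer input = (K'⊕opad) ∥ inner = ab bd 5c ∥ 05.
Outer hash (tag): sum = 171+189+92+5 = 457; mod 256 = 201 → c9.

c9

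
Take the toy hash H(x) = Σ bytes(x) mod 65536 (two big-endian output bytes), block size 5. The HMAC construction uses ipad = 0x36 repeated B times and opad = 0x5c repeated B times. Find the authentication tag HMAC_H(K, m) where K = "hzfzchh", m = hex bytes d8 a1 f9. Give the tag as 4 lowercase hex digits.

022a

Key "hzfzchh" = 68 7a 66 7a 63 68 68 is 7 bytes > B = 5, so hash it first: H(key) = 02 f5, then zero-pad to 5 bytes: K' = 02 f5 00 00 00.
K' ⊕ ipad = 34 c3 36 36 36.  K' ⊕ opad = 5e a9 5c 5c 5c.
Inner input = (K'⊕ipad) ∥ m = 34 c3 36 36 36 ∥ d8 a1 f9.
Inner hash: sum = 52+195+54+54+54+216+161+249 = 1035 → 04 0b.
Outer input = (K'⊕opad) ∥ inner = 5e a9 5c 5c 5c ∥ 04 0b.
Outer hash (tag): sum = 94+169+92+92+92+4+11 = 554 → 02 2a.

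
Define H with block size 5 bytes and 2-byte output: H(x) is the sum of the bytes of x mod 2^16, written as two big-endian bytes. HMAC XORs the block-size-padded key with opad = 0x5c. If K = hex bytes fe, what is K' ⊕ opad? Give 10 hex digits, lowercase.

Key hex bytes fe is 1 byte ≤ B = 5; zero-pad to 5 bytes: K' = fe 00 00 00 00.
XOR each byte with 0x5c: fe⊕5c=a2, 00⊕5c=5c, 00⊕5c=5c, 00⊕5c=5c, 00⊕5c=5c.

a25c5c5c5c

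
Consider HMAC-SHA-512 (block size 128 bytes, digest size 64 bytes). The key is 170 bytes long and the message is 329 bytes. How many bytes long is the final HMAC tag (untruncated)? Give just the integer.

The tag is one SHA-512 digest: 64 bytes.

64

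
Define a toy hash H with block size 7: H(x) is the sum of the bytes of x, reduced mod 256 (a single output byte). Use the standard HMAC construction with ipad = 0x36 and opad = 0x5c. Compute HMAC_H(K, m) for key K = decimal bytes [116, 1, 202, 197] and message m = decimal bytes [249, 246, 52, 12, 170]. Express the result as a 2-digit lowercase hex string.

Key decimal bytes [116, 1, 202, 197] = 74 01 ca c5 is 4 bytes ≤ B = 7; zero-pad to 7 bytes: K' = 74 01 ca c5 00 00 00.
K' ⊕ ipad = 42 37 fc f3 36 36 36.  K' ⊕ opad = 28 5d 96 99 5c 5c 5c.
Inner input = (K'⊕ipad) ∥ m = 42 37 fc f3 36 36 36 ∥ f9 f6 34 0c aa.
Inner hash: sum = 66+55+252+243+54+54+54+249+246+52+12+170 = 1507; mod 256 = 227 → e3.
Outer input = (K'⊕opad) ∥ inner = 28 5d 96 99 5c 5c 5c ∥ e3.
Outer hash (tag): sum = 40+93+150+153+92+92+92+227 = 939; mod 256 = 171 → ab.

ab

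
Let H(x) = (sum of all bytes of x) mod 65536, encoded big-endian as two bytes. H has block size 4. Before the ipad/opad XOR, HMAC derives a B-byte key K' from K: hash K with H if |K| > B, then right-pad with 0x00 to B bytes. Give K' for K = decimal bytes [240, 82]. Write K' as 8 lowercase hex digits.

Key decimal bytes [240, 82] = f0 52 is 2 bytes ≤ B = 4; zero-pad to 4 bytes: K' = f0 52 00 00.

f0520000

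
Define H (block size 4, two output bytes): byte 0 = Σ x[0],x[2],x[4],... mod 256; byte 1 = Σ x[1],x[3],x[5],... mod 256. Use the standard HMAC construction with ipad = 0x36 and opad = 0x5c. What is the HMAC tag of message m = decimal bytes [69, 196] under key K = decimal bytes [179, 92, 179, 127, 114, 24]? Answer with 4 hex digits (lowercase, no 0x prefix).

49ca

Key decimal bytes [179, 92, 179, 127, 114, 24] = b3 5c b3 7f 72 18 is 6 bytes > B = 4, so hash it first: H(key) = d8 f3, then zero-pad to 4 bytes: K' = d8 f3 00 00.
K' ⊕ ipad = ee c5 36 36.  K' ⊕ opad = 84 af 5c 5c.
Inner input = (K'⊕ipad) ∥ m = ee c5 36 36 ∥ 45 c4.
Inner hash: even-index sum = 361 mod 256 = 105; odd-index sum = 447 mod 256 = 191 → 69 bf.
Outer input = (K'⊕opad) ∥ inner = 84 af 5c 5c ∥ 69 bf.
Outer hash (tag): even-index sum = 329 mod 256 = 73; odd-index sum = 458 mod 256 = 202 → 49 ca.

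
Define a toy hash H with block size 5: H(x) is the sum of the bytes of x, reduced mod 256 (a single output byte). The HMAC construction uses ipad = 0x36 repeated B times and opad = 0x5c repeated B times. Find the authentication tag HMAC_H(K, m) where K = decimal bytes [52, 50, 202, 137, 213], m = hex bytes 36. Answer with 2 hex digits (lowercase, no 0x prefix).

Key decimal bytes [52, 50, 202, 137, 213] = 34 32 ca 89 d5 is exactly B = 5 bytes: K' = 34 32 ca 89 d5.
K' ⊕ ipad = 02 04 fc bf e3.  K' ⊕ opad = 68 6e 96 d5 89.
Inner input = (K'⊕ipad) ∥ m = 02 04 fc bf e3 ∥ 36.
Inner hash: sum = 2+4+252+191+227+54 = 730; mod 256 = 218 → da.
Outer input = (K'⊕opad) ∥ inner = 68 6e 96 d5 89 ∥ da.
Outer hash (tag): sum = 104+110+150+213+137+218 = 932; mod 256 = 164 → a4.

a4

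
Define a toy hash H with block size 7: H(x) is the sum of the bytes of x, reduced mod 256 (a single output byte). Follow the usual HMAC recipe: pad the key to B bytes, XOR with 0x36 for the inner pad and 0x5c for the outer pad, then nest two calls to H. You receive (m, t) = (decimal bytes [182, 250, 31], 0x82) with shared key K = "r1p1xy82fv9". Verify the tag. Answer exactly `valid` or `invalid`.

invalid

Key "r1p1xy82fv9" = 72 31 70 31 78 79 38 32 66 76 39 is 11 bytes > B = 7, so hash it first: H(key) = b4, then zero-pad to 7 bytes: K' = b4 00 00 00 00 00 00.
K' ⊕ ipad = 82 36 36 36 36 36 36; K' ⊕ opad = e8 5c 5c 5c 5c 5c 5c.
Inner hash: sum = 130+54+54+54+54+54+54+182+250+31 = 917; mod 256 = 149 → 95.
Outer hash (recomputed tag): sum = 232+92+92+92+92+92+92+149 = 933; mod 256 = 165 → a5.
Recomputed tag = a5; claimed = 82 → mismatch.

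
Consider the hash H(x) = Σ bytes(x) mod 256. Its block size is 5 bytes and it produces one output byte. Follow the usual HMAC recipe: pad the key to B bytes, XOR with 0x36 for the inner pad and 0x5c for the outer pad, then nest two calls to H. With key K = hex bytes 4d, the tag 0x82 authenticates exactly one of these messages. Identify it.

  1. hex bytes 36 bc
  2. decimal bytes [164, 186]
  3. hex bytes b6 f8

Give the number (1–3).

3

Key hex bytes 4d is 1 byte ≤ B = 5; zero-pad to 5 bytes: K' = 4d 00 00 00 00.
K' ⊕ ipad = 7b 36 36 36 36; K' ⊕ opad = 11 5c 5c 5c 5c.
m1: inner = H(7b 36 36 36 36 36 bc) = 45; tag = H(11 5c 5c 5c 5c 45) = c6
m2: inner = H(7b 36 36 36 36 a4 ba) = b1; tag = H(11 5c 5c 5c 5c b1) = 32
m3: inner = H(7b 36 36 36 36 b6 f8) = 01; tag = H(11 5c 5c 5c 5c 01) = 82 ← matches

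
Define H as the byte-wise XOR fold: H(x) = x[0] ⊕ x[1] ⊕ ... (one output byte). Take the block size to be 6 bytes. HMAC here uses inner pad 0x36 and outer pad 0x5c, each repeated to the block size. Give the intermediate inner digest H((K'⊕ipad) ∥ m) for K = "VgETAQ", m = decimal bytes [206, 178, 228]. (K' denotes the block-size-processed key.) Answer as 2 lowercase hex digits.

a8

Key "VgETAQ" = 56 67 45 54 41 51 is exactly B = 6 bytes: K' = 56 67 45 54 41 51.
K' ⊕ ipad = 60 51 73 62 77 67.
Inner input = 60 51 73 62 77 67 ∥ ce b2 e4.
Inner hash: XOR 60⊕51⊕73⊕62⊕77⊕67⊕ce⊕b2⊕e4 = a8.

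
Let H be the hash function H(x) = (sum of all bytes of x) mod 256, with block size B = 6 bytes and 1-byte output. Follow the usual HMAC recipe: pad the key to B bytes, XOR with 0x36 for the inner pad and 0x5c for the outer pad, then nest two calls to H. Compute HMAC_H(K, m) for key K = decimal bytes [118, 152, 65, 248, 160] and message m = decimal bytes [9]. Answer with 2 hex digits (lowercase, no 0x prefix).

0f

Key decimal bytes [118, 152, 65, 248, 160] = 76 98 41 f8 a0 is 5 bytes ≤ B = 6; zero-pad to 6 bytes: K' = 76 98 41 f8 a0 00.
K' ⊕ ipad = 40 ae 77 ce 96 36.  K' ⊕ opad = 2a c4 1d a4 fc 5c.
Inner input = (K'⊕ipad) ∥ m = 40 ae 77 ce 96 36 ∥ 09.
Inner hash: sum = 64+174+119+206+150+54+9 = 776; mod 256 = 8 → 08.
Outer input = (K'⊕opad) ∥ inner = 2a c4 1d a4 fc 5c ∥ 08.
Outer hash (tag): sum = 42+196+29+164+252+92+8 = 783; mod 256 = 15 → 0f.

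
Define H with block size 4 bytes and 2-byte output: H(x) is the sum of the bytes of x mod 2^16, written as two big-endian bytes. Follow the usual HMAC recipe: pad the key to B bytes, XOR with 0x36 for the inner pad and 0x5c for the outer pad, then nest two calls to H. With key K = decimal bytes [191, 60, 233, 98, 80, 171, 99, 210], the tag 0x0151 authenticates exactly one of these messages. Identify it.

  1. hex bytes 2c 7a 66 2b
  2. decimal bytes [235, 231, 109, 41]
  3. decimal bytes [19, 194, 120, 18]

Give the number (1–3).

1

Key decimal bytes [191, 60, 233, 98, 80, 171, 99, 210] = bf 3c e9 62 50 ab 63 d2 is 8 bytes > B = 4, so hash it first: H(key) = 04 76, then zero-pad to 4 bytes: K' = 04 76 00 00.
K' ⊕ ipad = 32 40 36 36; K' ⊕ opad = 58 2a 5c 5c.
m1: inner = H(32 40 36 36 2c 7a 66 2b) = 02 15; tag = H(58 2a 5c 5c 02 15) = 0151 ← matches
m2: inner = H(32 40 36 36 eb e7 6d 29) = 03 46; tag = H(58 2a 5c 5c 03 46) = 0183
m3: inner = H(32 40 36 36 13 c2 78 12) = 02 3d; tag = H(58 2a 5c 5c 02 3d) = 0179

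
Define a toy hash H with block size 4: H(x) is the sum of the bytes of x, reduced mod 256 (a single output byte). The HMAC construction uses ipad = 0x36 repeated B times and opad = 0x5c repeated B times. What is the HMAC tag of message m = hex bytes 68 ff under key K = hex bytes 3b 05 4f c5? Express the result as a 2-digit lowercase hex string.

Key hex bytes 3b 05 4f c5 is exactly B = 4 bytes: K' = 3b 05 4f c5.
K' ⊕ ipad = 0d 33 79 f3.  K' ⊕ opad = 67 59 13 99.
Inner input = (K'⊕ipad) ∥ m = 0d 33 79 f3 ∥ 68 ff.
Inner hash: sum = 13+51+121+243+104+255 = 787; mod 256 = 19 → 13.
Outer input = (K'⊕opad) ∥ inner = 67 59 13 99 ∥ 13.
Outer hash (tag): sum = 103+89+19+153+19 = 383; mod 256 = 127 → 7f.

7f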